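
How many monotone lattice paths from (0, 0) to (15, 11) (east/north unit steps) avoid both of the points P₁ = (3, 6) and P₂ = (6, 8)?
Number of paths = 6730508

Inclusion–exclusion. Total paths: C(26, 15) = 7726160. Through P₁: C(9, 3)·C(17, 12) = 519792. Through P₂: C(14, 6)·C(12, 9) = 660660. Since P₁ is strictly southwest of P₂, a monotone path through both must visit P₁ then P₂; paths through both = C(9, 3)·C(5, 3)·C(12, 9) = 184800. Avoid both = 7726160 − 519792 − 660660 + 184800 = 6730508.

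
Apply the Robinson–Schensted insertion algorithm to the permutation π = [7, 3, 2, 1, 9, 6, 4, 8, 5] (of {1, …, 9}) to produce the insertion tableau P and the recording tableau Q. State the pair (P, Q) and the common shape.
P = [1, 4, 5] / [2, 6, 8] / [3, 9] / [7];  Q = [1, 5, 8] / [2, 6, 9] / [3, 7] / [4];  common shape = (3, 3, 2, 1)

Row-insert the values π_1, π_2, … into P one at a time, bumping the leftmost entry strictly greater than the inserted value down to the next row. The recording tableau Q records, in position (i, j), the step at which that cell was added to P.
  Insert 7 (step 1): P = [7];  Q = [1]
  Insert 3 (step 2): P = [3] / [7];  Q = [1] / [2]
  Insert 2 (step 3): P = [2] / [3] / [7];  Q = [1] / [2] / [3]
  Insert 1 (step 4): P = [1] / [2] / [3] / [7];  Q = [1] / [2] / [3] / [4]
  Insert 9 (step 5): P = [1, 9] / [2] / [3] / [7];  Q = [1, 5] / [2] / [3] / [4]
  Insert 6 (step 6): P = [1, 6] / [2, 9] / [3] / [7];  Q = [1, 5] / [2, 6] / [3] / [4]
  Insert 4 (step 7): P = [1, 4] / [2, 6] / [3, 9] / [7];  Q = [1, 5] / [2, 6] / [3, 7] / [4]
  Insert 8 (step 8): P = [1, 4, 8] / [2, 6] / [3, 9] / [7];  Q = [1, 5, 8] / [2, 6] / [3, 7] / [4]
  Insert 5 (step 9): P = [1, 4, 5] / [2, 6, 8] / [3, 9] / [7];  Q = [1, 5, 8] / [2, 6, 9] / [3, 7] / [4]
Final shape: (3, 3, 2, 1).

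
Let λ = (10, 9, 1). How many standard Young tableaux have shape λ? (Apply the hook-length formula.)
# SYT of shape (10, 9, 1) = 277134

Hook-length formula: f^λ = n! / Π hook(c), product over all cells c of the Young diagram. For λ = (10, 9, 1), n = 20 boxes. Hook lengths by row (left-to-right, top-to-bottom): [12, 10, 9, 8, 7, 6, 5, 4, 3, 1]; [10, 8, 7, 6, 5, 4, 3, 2, 1]; [1]. Product of hooks = 8778792960000. So f^λ = 20! / 8778792960000 = 2432902008176640000 / 8778792960000 = 277134.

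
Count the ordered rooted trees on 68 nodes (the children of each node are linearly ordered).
C_67 = 22033725021956517463358552614056949950

These ordered rooted trees are counted by the Catalan number C_n = (1/(n + 1)) · C(2n, n). For n = 67: C_67 = (1/68) · C(134, 67) = 1498293301493043187508381577755872596600/68 = 22033725021956517463358552614056949950.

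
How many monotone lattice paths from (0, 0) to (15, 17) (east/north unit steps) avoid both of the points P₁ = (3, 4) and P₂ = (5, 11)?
Number of paths = 358823356

Inclusion–exclusion. Total paths: C(32, 15) = 565722720. Through P₁: C(7, 3)·C(25, 12) = 182010500. Through P₂: C(16, 5)·C(16, 10) = 34978944. Since P₁ is strictly southwest of P₂, a monotone path through both must visit P₁ then P₂; paths through both = C(7, 3)·C(9, 2)·C(16, 10) = 10090080. Avoid both = 565722720 − 182010500 − 34978944 + 10090080 = 358823356.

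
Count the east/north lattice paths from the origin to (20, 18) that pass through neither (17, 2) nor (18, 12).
Number of paths = 31156077279

Inclusion–exclusion. Total paths: C(38, 20) = 33578000610. Through P₁: C(19, 17)·C(19, 3) = 165699. Through P₂: C(30, 18)·C(8, 2) = 2421810300. Since P₁ is strictly southwest of P₂, a monotone path through both must visit P₁ then P₂; paths through both = C(19, 17)·C(11, 1)·C(8, 2) = 52668. Avoid both = 33578000610 − 165699 − 2421810300 + 52668 = 31156077279.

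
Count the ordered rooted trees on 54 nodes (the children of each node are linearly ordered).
C_53 = 116157871455782434250553845880

These ordered rooted trees are counted by the Catalan number C_n = (1/(n + 1)) · C(2n, n). For n = 53: C_53 = (1/54) · C(106, 53) = 6272525058612251449529907677520/54 = 116157871455782434250553845880.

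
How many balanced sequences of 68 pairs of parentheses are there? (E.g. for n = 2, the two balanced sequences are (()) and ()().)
C_68 = 86218923998960285726185640663701108500

These balanced parentheses are counted by the Catalan number C_n = (1/(n + 1)) · C(2n, n). For n = 68: C_68 = (1/69) · C(136, 68) = 5949105755928259715106809205795376486500/69 = 86218923998960285726185640663701108500.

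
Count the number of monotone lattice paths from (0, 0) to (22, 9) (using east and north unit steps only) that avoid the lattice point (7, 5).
Number of paths = 17090283

Total paths from (0, 0) to (22, 9): C(31, 22) = 20160075. Paths through (7, 5): (paths (0, 0) → (7, 5)) × (paths (7, 5) → (22, 9)) = C(12, 7) · C(19, 15) = 792 · 3876 = 3069792. Avoidance count = 20160075 − 3069792 = 17090283.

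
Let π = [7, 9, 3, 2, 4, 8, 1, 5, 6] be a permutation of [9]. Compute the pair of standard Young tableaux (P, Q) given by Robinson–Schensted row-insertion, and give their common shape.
P = [1, 4, 5, 6] / [2, 8] / [3, 9] / [7];  Q = [1, 2, 6, 9] / [3, 5] / [4, 8] / [7];  common shape = (4, 2, 2, 1)

Row-insert the values π_1, π_2, … into P one at a time, bumping the leftmost entry strictly greater than the inserted value down to the next row. The recording tableau Q records, in position (i, j), the step at which that cell was added to P.
  Insert 7 (step 1): P = [7];  Q = [1]
  Insert 9 (step 2): P = [7, 9];  Q = [1, 2]
  Insert 3 (step 3): P = [3, 9] / [7];  Q = [1, 2] / [3]
  Insert 2 (step 4): P = [2, 9] / [3] / [7];  Q = [1, 2] / [3] / [4]
  Insert 4 (step 5): P = [2, 4] / [3, 9] / [7];  Q = [1, 2] / [3, 5] / [4]
  Insert 8 (step 6): P = [2, 4, 8] / [3, 9] / [7];  Q = [1, 2, 6] / [3, 5] / [4]
  Insert 1 (step 7): P = [1, 4, 8] / [2, 9] / [3] / [7];  Q = [1, 2, 6] / [3, 5] / [4] / [7]
  Insert 5 (step 8): P = [1, 4, 5] / [2, 8] / [3, 9] / [7];  Q = [1, 2, 6] / [3, 5] / [4, 8] / [7]
  Insert 6 (step 9): P = [1, 4, 5, 6] / [2, 8] / [3, 9] / [7];  Q = [1, 2, 6, 9] / [3, 5] / [4, 8] / [7]
Final shape: (4, 2, 2, 1).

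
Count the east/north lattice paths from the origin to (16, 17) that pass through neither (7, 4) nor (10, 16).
Number of paths = 966523415

Inclusion–exclusion. Total paths: C(33, 16) = 1166803110. Through P₁: C(11, 7)·C(22, 9) = 164148600. Through P₂: C(26, 10)·C(7, 6) = 37182145. Since P₁ is strictly southwest of P₂, a monotone path through both must visit P₁ then P₂; paths through both = C(11, 7)·C(15, 3)·C(7, 6) = 1051050. Avoid both = 1166803110 − 164148600 − 37182145 + 1051050 = 966523415.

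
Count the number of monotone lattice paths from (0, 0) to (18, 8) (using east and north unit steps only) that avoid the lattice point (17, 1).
Number of paths = 1562131

Total paths from (0, 0) to (18, 8): C(26, 18) = 1562275. Paths through (17, 1): (paths (0, 0) → (17, 1)) × (paths (17, 1) → (18, 8)) = C(18, 17) · C(8, 1) = 18 · 8 = 144. Avoidance count = 1562275 − 144 = 1562131.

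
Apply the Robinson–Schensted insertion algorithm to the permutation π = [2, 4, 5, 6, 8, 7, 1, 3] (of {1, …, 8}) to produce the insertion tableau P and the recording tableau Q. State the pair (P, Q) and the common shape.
P = [1, 3, 5, 6, 7] / [2, 4] / [8];  Q = [1, 2, 3, 4, 5] / [6, 8] / [7];  common shape = (5, 2, 1)

Row-insert the values π_1, π_2, … into P one at a time, bumping the leftmost entry strictly greater than the inserted value down to the next row. The recording tableau Q records, in position (i, j), the step at which that cell was added to P.
  Insert 2 (step 1): P = [2];  Q = [1]
  Insert 4 (step 2): P = [2, 4];  Q = [1, 2]
  Insert 5 (step 3): P = [2, 4, 5];  Q = [1, 2, 3]
  Insert 6 (step 4): P = [2, 4, 5, 6];  Q = [1, 2, 3, 4]
  Insert 8 (step 5): P = [2, 4, 5, 6, 8];  Q = [1, 2, 3, 4, 5]
  Insert 7 (step 6): P = [2, 4, 5, 6, 7] / [8];  Q = [1, 2, 3, 4, 5] / [6]
  Insert 1 (step 7): P = [1, 4, 5, 6, 7] / [2] / [8];  Q = [1, 2, 3, 4, 5] / [6] / [7]
  Insert 3 (step 8): P = [1, 3, 5, 6, 7] / [2, 4] / [8];  Q = [1, 2, 3, 4, 5] / [6, 8] / [7]
Final shape: (5, 2, 1).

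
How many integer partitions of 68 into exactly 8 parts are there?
p(68, 8 parts) = 81457

Partitions of n into exactly k parts are in bijection with partitions of n − k into at most k parts (subtract 1 from each part). So p(68, exactly 8) = p(60, parts ≤ 8). Computing via the recurrence p(m, j) = p(m, j−1) + p(m−j, j) gives 81457.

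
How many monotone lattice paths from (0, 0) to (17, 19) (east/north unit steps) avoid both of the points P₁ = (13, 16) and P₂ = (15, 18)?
Number of paths = 4332335085

Inclusion–exclusion. Total paths: C(36, 17) = 8597496600. Through P₁: C(29, 13)·C(7, 4) = 2375237025. Through P₂: C(33, 15)·C(3, 2) = 3111474960. Since P₁ is strictly southwest of P₂, a monotone path through both must visit P₁ then P₂; paths through both = C(29, 13)·C(4, 2)·C(3, 2) = 1221550470. Avoid both = 8597496600 − 2375237025 − 3111474960 + 1221550470 = 4332335085.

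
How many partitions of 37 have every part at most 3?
p(37, parts ≤ 3) = 133

Use the recurrence p(n, m) = p(n, m−1) + p(n−m, m): either the largest part is < m (count p(n, m−1)) or the largest part is exactly m (remove one copy of m, count p(n−m, m)). With p(0, ·) = 1 this gives p(37, parts ≤ 3) = 133. (By conjugating Young diagrams, this also counts partitions of 37 into at most 3 parts.)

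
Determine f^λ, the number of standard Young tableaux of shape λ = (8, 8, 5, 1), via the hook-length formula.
# SYT of shape (8, 8, 5, 1) = 96996900

Hook-length formula: f^λ = n! / Π hook(c), product over all cells c of the Young diagram. For λ = (8, 8, 5, 1), n = 22 boxes. Hook lengths by row (left-to-right, top-to-bottom): [11, 9, 8, 7, 6, 4, 3, 2]; [10, 8, 7, 6, 5, 3, 2, 1]; [6, 4, 3, 2, 1]; [1]. Product of hooks = 11588006707200. So f^λ = 22! / 11588006707200 = 1124000727777607680000 / 11588006707200 = 96996900.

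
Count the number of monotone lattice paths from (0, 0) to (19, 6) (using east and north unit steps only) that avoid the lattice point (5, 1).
Number of paths = 107332

Total paths from (0, 0) to (19, 6): C(25, 19) = 177100. Paths through (5, 1): (paths (0, 0) → (5, 1)) × (paths (5, 1) → (19, 6)) = C(6, 5) · C(19, 14) = 6 · 11628 = 69768. Avoidance count = 177100 − 69768 = 107332.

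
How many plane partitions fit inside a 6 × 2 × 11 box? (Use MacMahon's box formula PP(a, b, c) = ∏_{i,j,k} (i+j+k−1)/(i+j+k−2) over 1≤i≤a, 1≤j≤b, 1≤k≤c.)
PP(6, 2, 11) = 32821152

Evaluate the triple product over i = 1..6, j = 1..2, k = 1..11. The factors are (2/1) · (3/2) · (4/3) · (5/4) · (6/5) · (7/6) · (8/7) · (9/8) · … (132 factors total). The numerators and denominators telescope so the product is an integer; carrying out the multiplication exactly gives PP(6, 2, 11) = 32821152.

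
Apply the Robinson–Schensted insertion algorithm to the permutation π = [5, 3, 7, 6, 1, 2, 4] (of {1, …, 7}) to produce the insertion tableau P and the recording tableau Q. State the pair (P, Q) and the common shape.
P = [1, 2, 4] / [3, 6] / [5, 7];  Q = [1, 3, 7] / [2, 4] / [5, 6];  common shape = (3, 2, 2)

Row-insert the values π_1, π_2, … into P one at a time, bumping the leftmost entry strictly greater than the inserted value down to the next row. The recording tableau Q records, in position (i, j), the step at which that cell was added to P.
  Insert 5 (step 1): P = [5];  Q = [1]
  Insert 3 (step 2): P = [3] / [5];  Q = [1] / [2]
  Insert 7 (step 3): P = [3, 7] / [5];  Q = [1, 3] / [2]
  Insert 6 (step 4): P = [3, 6] / [5, 7];  Q = [1, 3] / [2, 4]
  Insert 1 (step 5): P = [1, 6] / [3, 7] / [5];  Q = [1, 3] / [2, 4] / [5]
  Insert 2 (step 6): P = [1, 2] / [3, 6] / [5, 7];  Q = [1, 3] / [2, 4] / [5, 6]
  Insert 4 (step 7): P = [1, 2, 4] / [3, 6] / [5, 7];  Q = [1, 3, 7] / [2, 4] / [5, 6]
Final shape: (3, 2, 2).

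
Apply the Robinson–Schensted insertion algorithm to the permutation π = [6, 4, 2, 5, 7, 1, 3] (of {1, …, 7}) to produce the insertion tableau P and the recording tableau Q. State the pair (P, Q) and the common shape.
P = [1, 3, 7] / [2, 5] / [4] / [6];  Q = [1, 4, 5] / [2, 7] / [3] / [6];  common shape = (3, 2, 1, 1)

Row-insert the values π_1, π_2, … into P one at a time, bumping the leftmost entry strictly greater than the inserted value down to the next row. The recording tableau Q records, in position (i, j), the step at which that cell was added to P.
  Insert 6 (step 1): P = [6];  Q = [1]
  Insert 4 (step 2): P = [4] / [6];  Q = [1] / [2]
  Insert 2 (step 3): P = [2] / [4] / [6];  Q = [1] / [2] / [3]
  Insert 5 (step 4): P = [2, 5] / [4] / [6];  Q = [1, 4] / [2] / [3]
  Insert 7 (step 5): P = [2, 5, 7] / [4] / [6];  Q = [1, 4, 5] / [2] / [3]
  Insert 1 (step 6): P = [1, 5, 7] / [2] / [4] / [6];  Q = [1, 4, 5] / [2] / [3] / [6]
  Insert 3 (step 7): P = [1, 3, 7] / [2, 5] / [4] / [6];  Q = [1, 4, 5] / [2, 7] / [3] / [6]
Final shape: (3, 2, 1, 1).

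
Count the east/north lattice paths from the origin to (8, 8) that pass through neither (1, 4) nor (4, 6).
Number of paths = 8820

Inclusion–exclusion. Total paths: C(16, 8) = 12870. Through P₁: C(5, 1)·C(11, 7) = 1650. Through P₂: C(10, 4)·C(6, 4) = 3150. Since P₁ is strictly southwest of P₂, a monotone path through both must visit P₁ then P₂; paths through both = C(5, 1)·C(5, 3)·C(6, 4) = 750. Avoid both = 12870 − 1650 − 3150 + 750 = 8820.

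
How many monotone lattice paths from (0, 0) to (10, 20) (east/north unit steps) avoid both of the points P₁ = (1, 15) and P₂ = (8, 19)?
Number of paths = 23368598

Inclusion–exclusion. Total paths: C(30, 10) = 30045015. Through P₁: C(16, 1)·C(14, 9) = 32032. Through P₂: C(27, 8)·C(3, 2) = 6660225. Since P₁ is strictly southwest of P₂, a monotone path through both must visit P₁ then P₂; paths through both = C(16, 1)·C(11, 7)·C(3, 2) = 15840. Avoid both = 30045015 − 32032 − 6660225 + 15840 = 23368598.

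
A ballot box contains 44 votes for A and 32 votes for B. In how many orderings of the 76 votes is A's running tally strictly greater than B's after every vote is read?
Strict-lead orderings = 425619851348799604350

Total orderings of the 76 votes with 44 for A: C(76, 44) = 2695592391875730827550. By the Bertrand ballot formula (Cycle Lemma / reflection principle), the number of orderings in which A is strictly ahead of B throughout is (p − q)/(p + q) · C(p + q, p) = (44 − 32)/(44 + 32) · 2695592391875730827550 = 425619851348799604350.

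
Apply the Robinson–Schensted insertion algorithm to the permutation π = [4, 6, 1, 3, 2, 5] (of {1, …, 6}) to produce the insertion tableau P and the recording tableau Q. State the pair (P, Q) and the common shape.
P = [1, 2, 5] / [3, 6] / [4];  Q = [1, 2, 6] / [3, 4] / [5];  common shape = (3, 2, 1)

Row-insert the values π_1, π_2, … into P one at a time, bumping the leftmost entry strictly greater than the inserted value down to the next row. The recording tableau Q records, in position (i, j), the step at which that cell was added to P.
  Insert 4 (step 1): P = [4];  Q = [1]
  Insert 6 (step 2): P = [4, 6];  Q = [1, 2]
  Insert 1 (step 3): P = [1, 6] / [4];  Q = [1, 2] / [3]
  Insert 3 (step 4): P = [1, 3] / [4, 6];  Q = [1, 2] / [3, 4]
  Insert 2 (step 5): P = [1, 2] / [3, 6] / [4];  Q = [1, 2] / [3, 4] / [5]
  Insert 5 (step 6): P = [1, 2, 5] / [3, 6] / [4];  Q = [1, 2, 6] / [3, 4] / [5]
Final shape: (3, 2, 1).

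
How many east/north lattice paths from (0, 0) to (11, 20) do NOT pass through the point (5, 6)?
Number of paths = 66765195

Total paths from (0, 0) to (11, 20): C(31, 11) = 84672315. Paths through (5, 6): (paths (0, 0) → (5, 6)) × (paths (5, 6) → (11, 20)) = C(11, 5) · C(20, 6) = 462 · 38760 = 17907120. Avoidance count = 84672315 − 17907120 = 66765195.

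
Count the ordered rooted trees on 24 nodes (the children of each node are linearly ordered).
C_23 = 343059613650

These ordered rooted trees are counted by the Catalan number C_n = (1/(n + 1)) · C(2n, n). For n = 23: C_23 = (1/24) · C(46, 23) = 8233430727600/24 = 343059613650.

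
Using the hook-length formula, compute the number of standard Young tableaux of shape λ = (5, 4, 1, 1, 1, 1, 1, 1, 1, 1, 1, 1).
# SYT of shape (5, 4, 1, 1, 1, 1, 1, 1, 1, 1, 1, 1) = 415701

Hook-length formula: f^λ = n! / Π hook(c), product over all cells c of the Young diagram. For λ = (5, 4, 1, 1, 1, 1, 1, 1, 1, 1, 1, 1), n = 19 boxes. Hook lengths by row (left-to-right, top-to-bottom): [16, 5, 4, 3, 1]; [14, 3, 2, 1]; [10]; [9]; [8]; [7]; [6]; [5]; [4]; [3]; [2]; [1]. Product of hooks = 292626432000. So f^λ = 19! / 292626432000 = 121645100408832000 / 292626432000 = 415701.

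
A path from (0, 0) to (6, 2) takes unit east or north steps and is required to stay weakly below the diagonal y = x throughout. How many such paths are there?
Number of paths = 20

By the reflection principle (André's argument), the number of monotone paths to (6, 2) with n ≤ m that never go above y = x is C(8, 6) − C(8, 7) = 28 − 8 = 20.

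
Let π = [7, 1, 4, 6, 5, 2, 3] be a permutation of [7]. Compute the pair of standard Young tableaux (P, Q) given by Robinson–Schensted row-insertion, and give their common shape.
P = [1, 2, 3] / [4, 5] / [6] / [7];  Q = [1, 3, 4] / [2, 7] / [5] / [6];  common shape = (3, 2, 1, 1)

Row-insert the values π_1, π_2, … into P one at a time, bumping the leftmost entry strictly greater than the inserted value down to the next row. The recording tableau Q records, in position (i, j), the step at which that cell was added to P.
  Insert 7 (step 1): P = [7];  Q = [1]
  Insert 1 (step 2): P = [1] / [7];  Q = [1] / [2]
  Insert 4 (step 3): P = [1, 4] / [7];  Q = [1, 3] / [2]
  Insert 6 (step 4): P = [1, 4, 6] / [7];  Q = [1, 3, 4] / [2]
  Insert 5 (step 5): P = [1, 4, 5] / [6] / [7];  Q = [1, 3, 4] / [2] / [5]
  Insert 2 (step 6): P = [1, 2, 5] / [4] / [6] / [7];  Q = [1, 3, 4] / [2] / [5] / [6]
  Insert 3 (step 7): P = [1, 2, 3] / [4, 5] / [6] / [7];  Q = [1, 3, 4] / [2, 7] / [5] / [6]
Final shape: (3, 2, 1, 1).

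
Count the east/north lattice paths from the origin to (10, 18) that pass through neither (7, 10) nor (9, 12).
Number of paths = 8673496

Inclusion–exclusion. Total paths: C(28, 10) = 13123110. Through P₁: C(17, 7)·C(11, 3) = 3208920. Through P₂: C(21, 9)·C(7, 1) = 2057510. Since P₁ is strictly southwest of P₂, a monotone path through both must visit P₁ then P₂; paths through both = C(17, 7)·C(4, 2)·C(7, 1) = 816816. Avoid both = 13123110 − 3208920 − 2057510 + 816816 = 8673496.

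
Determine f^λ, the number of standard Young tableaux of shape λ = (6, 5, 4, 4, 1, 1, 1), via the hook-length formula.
# SYT of shape (6, 5, 4, 4, 1, 1, 1) = 1600448850

Hook-length formula: f^λ = n! / Π hook(c), product over all cells c of the Young diagram. For λ = (6, 5, 4, 4, 1, 1, 1), n = 22 boxes. Hook lengths by row (left-to-right, top-to-bottom): [12, 8, 7, 6, 3, 1]; [10, 6, 5, 4, 1]; [8, 4, 3, 2]; [7, 3, 2, 1]; [3]; [2]; [1]. Product of hooks = 702303436800. So f^λ = 22! / 702303436800 = 1124000727777607680000 / 702303436800 = 1600448850.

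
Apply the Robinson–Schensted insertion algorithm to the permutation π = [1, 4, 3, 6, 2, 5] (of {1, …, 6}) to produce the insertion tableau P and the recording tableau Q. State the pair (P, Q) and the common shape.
P = [1, 2, 5] / [3, 6] / [4];  Q = [1, 2, 4] / [3, 6] / [5];  common shape = (3, 2, 1)

Row-insert the values π_1, π_2, … into P one at a time, bumping the leftmost entry strictly greater than the inserted value down to the next row. The recording tableau Q records, in position (i, j), the step at which that cell was added to P.
  Insert 1 (step 1): P = [1];  Q = [1]
  Insert 4 (step 2): P = [1, 4];  Q = [1, 2]
  Insert 3 (step 3): P = [1, 3] / [4];  Q = [1, 2] / [3]
  Insert 6 (step 4): P = [1, 3, 6] / [4];  Q = [1, 2, 4] / [3]
  Insert 2 (step 5): P = [1, 2, 6] / [3] / [4];  Q = [1, 2, 4] / [3] / [5]
  Insert 5 (step 6): P = [1, 2, 5] / [3, 6] / [4];  Q = [1, 2, 4] / [3, 6] / [5]
Final shape: (3, 2, 1).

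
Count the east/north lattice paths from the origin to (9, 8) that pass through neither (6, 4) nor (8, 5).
Number of paths = 14332

Inclusion–exclusion. Total paths: C(17, 9) = 24310. Through P₁: C(10, 6)·C(7, 3) = 7350. Through P₂: C(13, 8)·C(4, 1) = 5148. Since P₁ is strictly southwest of P₂, a monotone path through both must visit P₁ then P₂; paths through both = C(10, 6)·C(3, 2)·C(4, 1) = 2520. Avoid both = 24310 − 7350 − 5148 + 2520 = 14332.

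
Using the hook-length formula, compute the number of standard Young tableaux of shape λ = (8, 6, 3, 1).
# SYT of shape (8, 6, 3, 1) = 2923830

Hook-length formula: f^λ = n! / Π hook(c), product over all cells c of the Young diagram. For λ = (8, 6, 3, 1), n = 18 boxes. Hook lengths by row (left-to-right, top-to-bottom): [11, 9, 8, 6, 5, 4, 2, 1]; [8, 6, 5, 3, 2, 1]; [4, 2, 1]; [1]. Product of hooks = 2189721600. So f^λ = 18! / 2189721600 = 6402373705728000 / 2189721600 = 2923830.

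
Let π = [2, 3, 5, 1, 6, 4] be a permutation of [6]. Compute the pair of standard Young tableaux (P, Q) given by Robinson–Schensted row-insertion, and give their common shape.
P = [1, 3, 4, 6] / [2, 5];  Q = [1, 2, 3, 5] / [4, 6];  common shape = (4, 2)

Row-insert the values π_1, π_2, … into P one at a time, bumping the leftmost entry strictly greater than the inserted value down to the next row. The recording tableau Q records, in position (i, j), the step at which that cell was added to P.
  Insert 2 (step 1): P = [2];  Q = [1]
  Insert 3 (step 2): P = [2, 3];  Q = [1, 2]
  Insert 5 (step 3): P = [2, 3, 5];  Q = [1, 2, 3]
  Insert 1 (step 4): P = [1, 3, 5] / [2];  Q = [1, 2, 3] / [4]
  Insert 6 (step 5): P = [1, 3, 5, 6] / [2];  Q = [1, 2, 3, 5] / [4]
  Insert 4 (step 6): P = [1, 3, 4, 6] / [2, 5];  Q = [1, 2, 3, 5] / [4, 6]
Final shape: (4, 2).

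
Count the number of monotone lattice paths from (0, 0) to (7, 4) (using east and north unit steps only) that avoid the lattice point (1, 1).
Number of paths = 162

Total paths from (0, 0) to (7, 4): C(11, 7) = 330. Paths through (1, 1): (paths (0, 0) → (1, 1)) × (paths (1, 1) → (7, 4)) = C(2, 1) · C(9, 6) = 2 · 84 = 168. Avoidance count = 330 − 168 = 162.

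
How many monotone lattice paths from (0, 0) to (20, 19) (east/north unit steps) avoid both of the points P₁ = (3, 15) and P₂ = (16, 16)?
Number of paths = 47880966840

Inclusion–exclusion. Total paths: C(39, 20) = 68923264410. Through P₁: C(18, 3)·C(21, 17) = 4883760. Through P₂: C(32, 16)·C(7, 4) = 21037813650. Since P₁ is strictly southwest of P₂, a monotone path through both must visit P₁ then P₂; paths through both = C(18, 3)·C(14, 13)·C(7, 4) = 399840. Avoid both = 68923264410 − 4883760 − 21037813650 + 399840 = 47880966840.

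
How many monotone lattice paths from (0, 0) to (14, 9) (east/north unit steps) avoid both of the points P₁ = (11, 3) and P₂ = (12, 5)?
Number of paths = 710174

Inclusion–exclusion. Total paths: C(23, 14) = 817190. Through P₁: C(14, 11)·C(9, 3) = 30576. Through P₂: C(17, 12)·C(6, 2) = 92820. Since P₁ is strictly southwest of P₂, a monotone path through both must visit P₁ then P₂; paths through both = C(14, 11)·C(3, 1)·C(6, 2) = 16380. Avoid both = 817190 − 30576 − 92820 + 16380 = 710174.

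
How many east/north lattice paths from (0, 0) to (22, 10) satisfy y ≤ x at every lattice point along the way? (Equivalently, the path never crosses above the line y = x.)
Number of paths = 36463440

By the reflection principle (André's argument), the number of monotone paths to (22, 10) with n ≤ m that never go above y = x is C(32, 22) − C(32, 23) = 64512240 − 28048800 = 36463440.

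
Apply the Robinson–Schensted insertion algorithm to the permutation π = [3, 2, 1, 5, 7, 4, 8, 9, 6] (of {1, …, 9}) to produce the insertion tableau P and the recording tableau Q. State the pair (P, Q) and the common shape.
P = [1, 4, 6, 8, 9] / [2, 5, 7] / [3];  Q = [1, 4, 5, 7, 8] / [2, 6, 9] / [3];  common shape = (5, 3, 1)

Row-insert the values π_1, π_2, … into P one at a time, bumping the leftmost entry strictly greater than the inserted value down to the next row. The recording tableau Q records, in position (i, j), the step at which that cell was added to P.
  Insert 3 (step 1): P = [3];  Q = [1]
  Insert 2 (step 2): P = [2] / [3];  Q = [1] / [2]
  Insert 1 (step 3): P = [1] / [2] / [3];  Q = [1] / [2] / [3]
  Insert 5 (step 4): P = [1, 5] / [2] / [3];  Q = [1, 4] / [2] / [3]
  Insert 7 (step 5): P = [1, 5, 7] / [2] / [3];  Q = [1, 4, 5] / [2] / [3]
  Insert 4 (step 6): P = [1, 4, 7] / [2, 5] / [3];  Q = [1, 4, 5] / [2, 6] / [3]
  Insert 8 (step 7): P = [1, 4, 7, 8] / [2, 5] / [3];  Q = [1, 4, 5, 7] / [2, 6] / [3]
  Insert 9 (step 8): P = [1, 4, 7, 8, 9] / [2, 5] / [3];  Q = [1, 4, 5, 7, 8] / [2, 6] / [3]
  Insert 6 (step 9): P = [1, 4, 6, 8, 9] / [2, 5, 7] / [3];  Q = [1, 4, 5, 7, 8] / [2, 6, 9] / [3]
Final shape: (5, 3, 1).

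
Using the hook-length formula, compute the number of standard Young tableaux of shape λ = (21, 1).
# SYT of shape (21, 1) = 21

Hook-length formula: f^λ = n! / Π hook(c), product over all cells c of the Young diagram. For λ = (21, 1), n = 22 boxes. Hook lengths by row (left-to-right, top-to-bottom): [22, 20, 19, 18, 17, 16, 15, 14, 13, 12, 11, 10, 9, 8, 7, 6, 5, 4, 3, 2, 1]; [1]. Product of hooks = 53523844179886080000. So f^λ = 22! / 53523844179886080000 = 1124000727777607680000 / 53523844179886080000 = 21.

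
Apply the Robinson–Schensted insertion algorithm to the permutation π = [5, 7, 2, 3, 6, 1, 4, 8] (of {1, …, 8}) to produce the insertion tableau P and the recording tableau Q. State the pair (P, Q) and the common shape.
P = [1, 3, 4, 8] / [2, 6] / [5, 7];  Q = [1, 2, 5, 8] / [3, 4] / [6, 7];  common shape = (4, 2, 2)

Row-insert the values π_1, π_2, … into P one at a time, bumping the leftmost entry strictly greater than the inserted value down to the next row. The recording tableau Q records, in position (i, j), the step at which that cell was added to P.
  Insert 5 (step 1): P = [5];  Q = [1]
  Insert 7 (step 2): P = [5, 7];  Q = [1, 2]
  Insert 2 (step 3): P = [2, 7] / [5];  Q = [1, 2] / [3]
  Insert 3 (step 4): P = [2, 3] / [5, 7];  Q = [1, 2] / [3, 4]
  Insert 6 (step 5): P = [2, 3, 6] / [5, 7];  Q = [1, 2, 5] / [3, 4]
  Insert 1 (step 6): P = [1, 3, 6] / [2, 7] / [5];  Q = [1, 2, 5] / [3, 4] / [6]
  Insert 4 (step 7): P = [1, 3, 4] / [2, 6] / [5, 7];  Q = [1, 2, 5] / [3, 4] / [6, 7]
  Insert 8 (step 8): P = [1, 3, 4, 8] / [2, 6] / [5, 7];  Q = [1, 2, 5, 8] / [3, 4] / [6, 7]
Final shape: (4, 2, 2).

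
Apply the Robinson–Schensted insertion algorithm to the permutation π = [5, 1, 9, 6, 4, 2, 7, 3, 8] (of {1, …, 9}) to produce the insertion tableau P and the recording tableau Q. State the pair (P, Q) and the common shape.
P = [1, 2, 3, 8] / [4, 6, 7] / [5] / [9];  Q = [1, 3, 7, 9] / [2, 4, 8] / [5] / [6];  common shape = (4, 3, 1, 1)

Row-insert the values π_1, π_2, … into P one at a time, bumping the leftmost entry strictly greater than the inserted value down to the next row. The recording tableau Q records, in position (i, j), the step at which that cell was added to P.
  Insert 5 (step 1): P = [5];  Q = [1]
  Insert 1 (step 2): P = [1] / [5];  Q = [1] / [2]
  Insert 9 (step 3): P = [1, 9] / [5];  Q = [1, 3] / [2]
  Insert 6 (step 4): P = [1, 6] / [5, 9];  Q = [1, 3] / [2, 4]
  Insert 4 (step 5): P = [1, 4] / [5, 6] / [9];  Q = [1, 3] / [2, 4] / [5]
  Insert 2 (step 6): P = [1, 2] / [4, 6] / [5] / [9];  Q = [1, 3] / [2, 4] / [5] / [6]
  Insert 7 (step 7): P = [1, 2, 7] / [4, 6] / [5] / [9];  Q = [1, 3, 7] / [2, 4] / [5] / [6]
  Insert 3 (step 8): P = [1, 2, 3] / [4, 6, 7] / [5] / [9];  Q = [1, 3, 7] / [2, 4, 8] / [5] / [6]
  Insert 8 (step 9): P = [1, 2, 3, 8] / [4, 6, 7] / [5] / [9];  Q = [1, 3, 7, 9] / [2, 4, 8] / [5] / [6]
Final shape: (4, 3, 1, 1).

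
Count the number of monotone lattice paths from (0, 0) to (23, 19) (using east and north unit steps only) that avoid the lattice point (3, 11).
Number of paths = 445643960580

Total paths from (0, 0) to (23, 19): C(42, 23) = 446775310800. Paths through (3, 11): (paths (0, 0) → (3, 11)) × (paths (3, 11) → (23, 19)) = C(14, 3) · C(28, 20) = 364 · 3108105 = 1131350220. Avoidance count = 446775310800 − 1131350220 = 445643960580.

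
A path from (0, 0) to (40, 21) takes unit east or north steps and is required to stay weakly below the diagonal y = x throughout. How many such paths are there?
Number of paths = 5939663527389900

By the reflection principle (André's argument), the number of monotone paths to (40, 21) with n ≤ m that never go above y = x is C(61, 40) − C(61, 41) = 12176310231149295 − 6236646703759395 = 5939663527389900.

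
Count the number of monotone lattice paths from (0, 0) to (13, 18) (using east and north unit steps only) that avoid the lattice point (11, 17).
Number of paths = 141830535

Total paths from (0, 0) to (13, 18): C(31, 13) = 206253075. Paths through (11, 17): (paths (0, 0) → (11, 17)) × (paths (11, 17) → (13, 18)) = C(28, 11) · C(3, 2) = 21474180 · 3 = 64422540. Avoidance count = 206253075 − 64422540 = 141830535.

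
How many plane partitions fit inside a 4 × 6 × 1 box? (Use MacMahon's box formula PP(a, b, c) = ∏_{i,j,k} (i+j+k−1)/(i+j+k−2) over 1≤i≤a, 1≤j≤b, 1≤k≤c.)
PP(4, 6, 1) = 210

Evaluate the triple product over i = 1..4, j = 1..6, k = 1..1. The factors are (2/1) · (3/2) · (4/3) · (5/4) · (6/5) · (7/6) · (3/2) · (4/3) · … (24 factors total). The numerators and denominators telescope so the product is an integer; carrying out the multiplication exactly gives PP(4, 6, 1) = 210.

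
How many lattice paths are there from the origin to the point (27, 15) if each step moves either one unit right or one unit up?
Number of paths = 98672427616

A monotone lattice path from (0, 0) to (27, 15) consists of 27 east steps and 15 north steps in some order, so it is determined by which 27 of the 42 steps are east. The count is C(42, 27) = 98672427616.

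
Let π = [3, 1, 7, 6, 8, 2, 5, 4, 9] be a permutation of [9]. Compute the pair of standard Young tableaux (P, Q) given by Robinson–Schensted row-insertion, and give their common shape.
P = [1, 2, 4, 9] / [3, 5, 8] / [6] / [7];  Q = [1, 3, 5, 9] / [2, 4, 7] / [6] / [8];  common shape = (4, 3, 1, 1)

Row-insert the values π_1, π_2, … into P one at a time, bumping the leftmost entry strictly greater than the inserted value down to the next row. The recording tableau Q records, in position (i, j), the step at which that cell was added to P.
  Insert 3 (step 1): P = [3];  Q = [1]
  Insert 1 (step 2): P = [1] / [3];  Q = [1] / [2]
  Insert 7 (step 3): P = [1, 7] / [3];  Q = [1, 3] / [2]
  Insert 6 (step 4): P = [1, 6] / [3, 7];  Q = [1, 3] / [2, 4]
  Insert 8 (step 5): P = [1, 6, 8] / [3, 7];  Q = [1, 3, 5] / [2, 4]
  Insert 2 (step 6): P = [1, 2, 8] / [3, 6] / [7];  Q = [1, 3, 5] / [2, 4] / [6]
  Insert 5 (step 7): P = [1, 2, 5] / [3, 6, 8] / [7];  Q = [1, 3, 5] / [2, 4, 7] / [6]
  Insert 4 (step 8): P = [1, 2, 4] / [3, 5, 8] / [6] / [7];  Q = [1, 3, 5] / [2, 4, 7] / [6] / [8]
  Insert 9 (step 9): P = [1, 2, 4, 9] / [3, 5, 8] / [6] / [7];  Q = [1, 3, 5, 9] / [2, 4, 7] / [6] / [8]
Final shape: (4, 3, 1, 1).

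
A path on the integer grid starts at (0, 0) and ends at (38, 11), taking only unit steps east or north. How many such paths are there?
Number of paths = 29135916264

A monotone lattice path from (0, 0) to (38, 11) consists of 38 east steps and 11 north steps in some order, so it is determined by which 38 of the 49 steps are east. The count is C(49, 38) = 29135916264.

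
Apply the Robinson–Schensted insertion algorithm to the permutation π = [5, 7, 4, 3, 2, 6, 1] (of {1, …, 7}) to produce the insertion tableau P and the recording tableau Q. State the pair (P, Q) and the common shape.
P = [1, 6] / [2, 7] / [3] / [4] / [5];  Q = [1, 2] / [3, 6] / [4] / [5] / [7];  common shape = (2, 2, 1, 1, 1)

Row-insert the values π_1, π_2, … into P one at a time, bumping the leftmost entry strictly greater than the inserted value down to the next row. The recording tableau Q records, in position (i, j), the step at which that cell was added to P.
  Insert 5 (step 1): P = [5];  Q = [1]
  Insert 7 (step 2): P = [5, 7];  Q = [1, 2]
  Insert 4 (step 3): P = [4, 7] / [5];  Q = [1, 2] / [3]
  Insert 3 (step 4): P = [3, 7] / [4] / [5];  Q = [1, 2] / [3] / [4]
  Insert 2 (step 5): P = [2, 7] / [3] / [4] / [5];  Q = [1, 2] / [3] / [4] / [5]
  Insert 6 (step 6): P = [2, 6] / [3, 7] / [4] / [5];  Q = [1, 2] / [3, 6] / [4] / [5]
  Insert 1 (step 7): P = [1, 6] / [2, 7] / [3] / [4] / [5];  Q = [1, 2] / [3, 6] / [4] / [5] / [7]
Final shape: (2, 2, 1, 1, 1).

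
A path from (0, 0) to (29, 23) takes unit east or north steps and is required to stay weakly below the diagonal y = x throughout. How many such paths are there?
Number of paths = 82336410323440

By the reflection principle (André's argument), the number of monotone paths to (29, 23) with n ≤ m that never go above y = x is C(52, 29) − C(52, 30) = 352870329957600 − 270533919634160 = 82336410323440.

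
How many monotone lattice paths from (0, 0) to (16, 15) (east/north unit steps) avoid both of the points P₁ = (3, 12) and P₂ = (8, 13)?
Number of paths = 291251195

Inclusion–exclusion. Total paths: C(31, 16) = 300540195. Through P₁: C(15, 3)·C(16, 13) = 254800. Through P₂: C(21, 8)·C(10, 8) = 9157050. Since P₁ is strictly southwest of P₂, a monotone path through both must visit P₁ then P₂; paths through both = C(15, 3)·C(6, 5)·C(10, 8) = 122850. Avoid both = 300540195 − 254800 − 9157050 + 122850 = 291251195.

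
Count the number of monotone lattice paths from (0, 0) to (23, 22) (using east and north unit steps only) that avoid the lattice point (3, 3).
Number of paths = 2738250075600

Total paths from (0, 0) to (23, 22): C(45, 23) = 4116715363800. Paths through (3, 3): (paths (0, 0) → (3, 3)) × (paths (3, 3) → (23, 22)) = C(6, 3) · C(39, 20) = 20 · 68923264410 = 1378465288200. Avoidance count = 4116715363800 − 1378465288200 = 2738250075600.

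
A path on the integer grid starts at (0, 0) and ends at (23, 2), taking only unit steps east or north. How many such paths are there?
Number of paths = 300

A monotone lattice path from (0, 0) to (23, 2) consists of 23 east steps and 2 north steps in some order, so it is determined by which 23 of the 25 steps are east. The count is C(25, 23) = 300.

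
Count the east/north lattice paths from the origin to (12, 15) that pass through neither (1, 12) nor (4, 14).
Number of paths = 17352758

Inclusion–exclusion. Total paths: C(27, 12) = 17383860. Through P₁: C(13, 1)·C(14, 11) = 4732. Through P₂: C(18, 4)·C(9, 8) = 27540. Since P₁ is strictly southwest of P₂, a monotone path through both must visit P₁ then P₂; paths through both = C(13, 1)·C(5, 3)·C(9, 8) = 1170. Avoid both = 17383860 − 4732 − 27540 + 1170 = 17352758.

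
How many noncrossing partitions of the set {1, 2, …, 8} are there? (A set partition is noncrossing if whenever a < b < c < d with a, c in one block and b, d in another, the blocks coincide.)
C_8 = 1430

These noncrossing partitions are counted by the Catalan number C_n = (1/(n + 1)) · C(2n, n). For n = 8: C_8 = (1/9) · C(16, 8) = 12870/9 = 1430.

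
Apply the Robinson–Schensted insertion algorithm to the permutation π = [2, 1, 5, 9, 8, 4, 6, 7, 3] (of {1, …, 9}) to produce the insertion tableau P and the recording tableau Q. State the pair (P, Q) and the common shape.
P = [1, 3, 6, 7] / [2, 4, 8] / [5] / [9];  Q = [1, 3, 4, 8] / [2, 5, 7] / [6] / [9];  common shape = (4, 3, 1, 1)

Row-insert the values π_1, π_2, … into P one at a time, bumping the leftmost entry strictly greater than the inserted value down to the next row. The recording tableau Q records, in position (i, j), the step at which that cell was added to P.
  Insert 2 (step 1): P = [2];  Q = [1]
  Insert 1 (step 2): P = [1] / [2];  Q = [1] / [2]
  Insert 5 (step 3): P = [1, 5] / [2];  Q = [1, 3] / [2]
  Insert 9 (step 4): P = [1, 5, 9] / [2];  Q = [1, 3, 4] / [2]
  Insert 8 (step 5): P = [1, 5, 8] / [2, 9];  Q = [1, 3, 4] / [2, 5]
  Insert 4 (step 6): P = [1, 4, 8] / [2, 5] / [9];  Q = [1, 3, 4] / [2, 5] / [6]
  Insert 6 (step 7): P = [1, 4, 6] / [2, 5, 8] / [9];  Q = [1, 3, 4] / [2, 5, 7] / [6]
  Insert 7 (step 8): P = [1, 4, 6, 7] / [2, 5, 8] / [9];  Q = [1, 3, 4, 8] / [2, 5, 7] / [6]
  Insert 3 (step 9): P = [1, 3, 6, 7] / [2, 4, 8] / [5] / [9];  Q = [1, 3, 4, 8] / [2, 5, 7] / [6] / [9]
Final shape: (4, 3, 1, 1).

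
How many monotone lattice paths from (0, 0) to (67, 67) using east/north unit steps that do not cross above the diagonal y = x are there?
C_67 = 22033725021956517463358552614056949950

These NE paths below the diagonal are counted by the Catalan number C_n = (1/(n + 1)) · C(2n, n). For n = 67: C_67 = (1/68) · C(134, 67) = 1498293301493043187508381577755872596600/68 = 22033725021956517463358552614056949950.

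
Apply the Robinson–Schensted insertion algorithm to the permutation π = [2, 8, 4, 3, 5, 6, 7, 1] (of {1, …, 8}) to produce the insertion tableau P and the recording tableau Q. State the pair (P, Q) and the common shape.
P = [1, 3, 5, 6, 7] / [2] / [4] / [8];  Q = [1, 2, 5, 6, 7] / [3] / [4] / [8];  common shape = (5, 1, 1, 1)

Row-insert the values π_1, π_2, … into P one at a time, bumping the leftmost entry strictly greater than the inserted value down to the next row. The recording tableau Q records, in position (i, j), the step at which that cell was added to P.
  Insert 2 (step 1): P = [2];  Q = [1]
  Insert 8 (step 2): P = [2, 8];  Q = [1, 2]
  Insert 4 (step 3): P = [2, 4] / [8];  Q = [1, 2] / [3]
  Insert 3 (step 4): P = [2, 3] / [4] / [8];  Q = [1, 2] / [3] / [4]
  Insert 5 (step 5): P = [2, 3, 5] / [4] / [8];  Q = [1, 2, 5] / [3] / [4]
  Insert 6 (step 6): P = [2, 3, 5, 6] / [4] / [8];  Q = [1, 2, 5, 6] / [3] / [4]
  Insert 7 (step 7): P = [2, 3, 5, 6, 7] / [4] / [8];  Q = [1, 2, 5, 6, 7] / [3] / [4]
  Insert 1 (step 8): P = [1, 3, 5, 6, 7] / [2] / [4] / [8];  Q = [1, 2, 5, 6, 7] / [3] / [4] / [8]
Final shape: (5, 1, 1, 1).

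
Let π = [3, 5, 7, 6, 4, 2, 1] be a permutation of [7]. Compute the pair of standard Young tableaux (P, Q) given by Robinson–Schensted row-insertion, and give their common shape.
P = [1, 4, 6] / [2] / [3] / [5] / [7];  Q = [1, 2, 3] / [4] / [5] / [6] / [7];  common shape = (3, 1, 1, 1, 1)

Row-insert the values π_1, π_2, … into P one at a time, bumping the leftmost entry strictly greater than the inserted value down to the next row. The recording tableau Q records, in position (i, j), the step at which that cell was added to P.
  Insert 3 (step 1): P = [3];  Q = [1]
  Insert 5 (step 2): P = [3, 5];  Q = [1, 2]
  Insert 7 (step 3): P = [3, 5, 7];  Q = [1, 2, 3]
  Insert 6 (step 4): P = [3, 5, 6] / [7];  Q = [1, 2, 3] / [4]
  Insert 4 (step 5): P = [3, 4, 6] / [5] / [7];  Q = [1, 2, 3] / [4] / [5]
  Insert 2 (step 6): P = [2, 4, 6] / [3] / [5] / [7];  Q = [1, 2, 3] / [4] / [5] / [6]
  Insert 1 (step 7): P = [1, 4, 6] / [2] / [3] / [5] / [7];  Q = [1, 2, 3] / [4] / [5] / [6] / [7]
Final shape: (3, 1, 1, 1, 1).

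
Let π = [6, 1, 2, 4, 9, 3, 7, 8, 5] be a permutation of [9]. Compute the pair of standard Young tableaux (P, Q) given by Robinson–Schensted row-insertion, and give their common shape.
P = [1, 2, 3, 5, 8] / [4, 7] / [6, 9];  Q = [1, 3, 4, 5, 8] / [2, 7] / [6, 9];  common shape = (5, 2, 2)

Row-insert the values π_1, π_2, … into P one at a time, bumping the leftmost entry strictly greater than the inserted value down to the next row. The recording tableau Q records, in position (i, j), the step at which that cell was added to P.
  Insert 6 (step 1): P = [6];  Q = [1]
  Insert 1 (step 2): P = [1] / [6];  Q = [1] / [2]
  Insert 2 (step 3): P = [1, 2] / [6];  Q = [1, 3] / [2]
  Insert 4 (step 4): P = [1, 2, 4] / [6];  Q = [1, 3, 4] / [2]
  Insert 9 (step 5): P = [1, 2, 4, 9] / [6];  Q = [1, 3, 4, 5] / [2]
  Insert 3 (step 6): P = [1, 2, 3, 9] / [4] / [6];  Q = [1, 3, 4, 5] / [2] / [6]
  Insert 7 (step 7): P = [1, 2, 3, 7] / [4, 9] / [6];  Q = [1, 3, 4, 5] / [2, 7] / [6]
  Insert 8 (step 8): P = [1, 2, 3, 7, 8] / [4, 9] / [6];  Q = [1, 3, 4, 5, 8] / [2, 7] / [6]
  Insert 5 (step 9): P = [1, 2, 3, 5, 8] / [4, 7] / [6, 9];  Q = [1, 3, 4, 5, 8] / [2, 7] / [6, 9]
Final shape: (5, 2, 2).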